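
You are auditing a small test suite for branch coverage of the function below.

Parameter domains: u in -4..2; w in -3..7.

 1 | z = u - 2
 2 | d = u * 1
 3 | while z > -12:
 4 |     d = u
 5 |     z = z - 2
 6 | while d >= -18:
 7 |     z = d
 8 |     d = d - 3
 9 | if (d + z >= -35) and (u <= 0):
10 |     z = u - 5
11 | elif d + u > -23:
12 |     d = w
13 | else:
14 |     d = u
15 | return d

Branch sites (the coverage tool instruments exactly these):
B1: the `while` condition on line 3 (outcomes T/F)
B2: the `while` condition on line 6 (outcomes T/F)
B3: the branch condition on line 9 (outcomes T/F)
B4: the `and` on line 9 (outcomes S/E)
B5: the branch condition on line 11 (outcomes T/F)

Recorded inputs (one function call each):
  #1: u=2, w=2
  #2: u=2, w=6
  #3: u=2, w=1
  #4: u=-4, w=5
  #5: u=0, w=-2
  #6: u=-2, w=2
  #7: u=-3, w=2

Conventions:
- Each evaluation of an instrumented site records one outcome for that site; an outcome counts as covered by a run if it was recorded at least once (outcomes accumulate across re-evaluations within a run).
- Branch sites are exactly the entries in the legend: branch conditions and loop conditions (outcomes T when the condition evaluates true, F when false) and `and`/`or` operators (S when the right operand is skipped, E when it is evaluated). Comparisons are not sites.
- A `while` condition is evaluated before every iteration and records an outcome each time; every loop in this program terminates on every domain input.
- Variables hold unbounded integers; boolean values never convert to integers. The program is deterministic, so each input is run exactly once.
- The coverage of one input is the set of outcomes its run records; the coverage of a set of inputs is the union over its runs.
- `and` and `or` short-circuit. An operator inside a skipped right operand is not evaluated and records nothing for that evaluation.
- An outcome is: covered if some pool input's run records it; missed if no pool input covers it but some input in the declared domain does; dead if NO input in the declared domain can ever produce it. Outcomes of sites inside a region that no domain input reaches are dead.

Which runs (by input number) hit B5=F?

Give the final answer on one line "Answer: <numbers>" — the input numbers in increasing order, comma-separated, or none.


input #1 (u=2, w=2): misses B5=F
input #2 (u=2, w=6): misses B5=F
input #3 (u=2, w=1): misses B5=F
input #4 (u=-4, w=5): misses B5=F
input #5 (u=0, w=-2): misses B5=F
input #6 (u=-2, w=2): misses B5=F
input #7 (u=-3, w=2): covers B5=F
Answer: 7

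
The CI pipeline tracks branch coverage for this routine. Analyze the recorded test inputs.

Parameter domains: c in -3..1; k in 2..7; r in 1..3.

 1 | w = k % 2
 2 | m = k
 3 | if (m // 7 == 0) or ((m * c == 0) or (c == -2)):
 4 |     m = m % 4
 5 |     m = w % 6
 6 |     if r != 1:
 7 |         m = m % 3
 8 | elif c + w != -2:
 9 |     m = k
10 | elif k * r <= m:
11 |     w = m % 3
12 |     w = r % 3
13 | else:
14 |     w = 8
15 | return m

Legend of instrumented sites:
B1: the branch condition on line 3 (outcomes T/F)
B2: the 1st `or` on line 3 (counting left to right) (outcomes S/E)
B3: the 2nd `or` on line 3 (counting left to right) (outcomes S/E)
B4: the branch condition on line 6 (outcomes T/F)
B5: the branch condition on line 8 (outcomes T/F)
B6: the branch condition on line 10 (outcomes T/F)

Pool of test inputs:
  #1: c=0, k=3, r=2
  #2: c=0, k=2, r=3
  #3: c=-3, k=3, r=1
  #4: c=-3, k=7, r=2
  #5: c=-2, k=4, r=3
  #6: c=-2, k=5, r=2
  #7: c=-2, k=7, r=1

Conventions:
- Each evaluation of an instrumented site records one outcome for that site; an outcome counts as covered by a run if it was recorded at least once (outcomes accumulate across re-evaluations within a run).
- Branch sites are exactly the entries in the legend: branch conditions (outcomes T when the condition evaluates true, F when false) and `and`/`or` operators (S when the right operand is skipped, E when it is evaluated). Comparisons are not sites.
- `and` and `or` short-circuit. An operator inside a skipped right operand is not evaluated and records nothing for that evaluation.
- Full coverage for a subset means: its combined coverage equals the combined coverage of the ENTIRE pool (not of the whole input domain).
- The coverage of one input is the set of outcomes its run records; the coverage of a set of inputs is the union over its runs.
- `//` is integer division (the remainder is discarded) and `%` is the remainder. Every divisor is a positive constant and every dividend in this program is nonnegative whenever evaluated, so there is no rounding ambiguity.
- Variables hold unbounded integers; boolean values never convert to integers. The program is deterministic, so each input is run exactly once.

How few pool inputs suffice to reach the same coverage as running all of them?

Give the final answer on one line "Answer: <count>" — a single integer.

input #1 (c=0, k=3, r=2): events B2->S, B1->T, B4->T; covers B1=T, B2=S, B4=T
input #2 (c=0, k=2, r=3): events B2->S, B1->T, B4->T; covers B1=T, B2=S, B4=T
input #3 (c=-3, k=3, r=1): events B2->S, B1->T, B4->F; covers B1=T, B2=S, B4=F
input #4 (c=-3, k=7, r=2): events B2->E, B3->E, B1->F, B5->F, B6->F; covers B1=F, B2=E, B3=E, B5=F, B6=F
input #5 (c=-2, k=4, r=3): events B2->S, B1->T, B4->T; covers B1=T, B2=S, B4=T
input #6 (c=-2, k=5, r=2): events B2->S, B1->T, B4->T; covers B1=T, B2=S, B4=T
input #7 (c=-2, k=7, r=1): events B2->E, B3->E, B1->T, B4->F; covers B1=T, B2=E, B3=E, B4=F
union over all inputs: B1=T, B1=F, B2=S, B2=E, B3=E, B4=T, B4=F, B5=F, B6=F (9 outcomes)
no size-1 subset reaches all 9 outcomes (best union: 5/9)
no size-2 subset reaches all 9 outcomes (best union: 8/9)
the canonical winner is {1, 3, 4}: size 3, full 9-outcome coverage, earliest index list among size-3 covers

Answer: 3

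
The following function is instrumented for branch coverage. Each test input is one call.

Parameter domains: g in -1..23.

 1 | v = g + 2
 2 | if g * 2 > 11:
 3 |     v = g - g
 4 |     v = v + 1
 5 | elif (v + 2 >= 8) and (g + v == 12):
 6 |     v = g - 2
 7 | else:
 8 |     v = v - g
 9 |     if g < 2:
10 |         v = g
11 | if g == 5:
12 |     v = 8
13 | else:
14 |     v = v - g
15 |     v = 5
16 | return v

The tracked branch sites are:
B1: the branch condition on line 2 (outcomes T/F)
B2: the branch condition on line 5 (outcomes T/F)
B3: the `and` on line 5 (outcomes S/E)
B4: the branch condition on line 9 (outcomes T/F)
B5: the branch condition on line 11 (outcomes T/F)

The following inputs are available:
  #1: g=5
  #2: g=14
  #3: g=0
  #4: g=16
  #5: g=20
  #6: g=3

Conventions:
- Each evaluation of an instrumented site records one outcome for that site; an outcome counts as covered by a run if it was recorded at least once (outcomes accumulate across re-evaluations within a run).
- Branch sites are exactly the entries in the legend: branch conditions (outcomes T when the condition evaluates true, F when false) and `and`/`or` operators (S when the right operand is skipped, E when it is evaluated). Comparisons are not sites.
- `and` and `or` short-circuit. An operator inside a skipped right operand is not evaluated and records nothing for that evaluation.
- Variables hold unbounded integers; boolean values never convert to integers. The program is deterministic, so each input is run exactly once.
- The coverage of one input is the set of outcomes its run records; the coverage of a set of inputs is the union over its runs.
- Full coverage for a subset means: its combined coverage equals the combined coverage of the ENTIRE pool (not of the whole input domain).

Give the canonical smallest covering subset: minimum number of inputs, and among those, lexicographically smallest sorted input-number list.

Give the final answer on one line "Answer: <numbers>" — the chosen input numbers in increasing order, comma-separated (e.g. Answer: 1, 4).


run #1 (g=5) records B1=F, B2=T, B3=E, B5=T
run #2 (g=14) records B1=T, B5=F
run #3 (g=0) records B1=F, B2=F, B3=S, B4=T, B5=F
run #4 (g=16) records B1=T, B5=F
run #5 (g=20) records B1=T, B5=F
run #6 (g=3) records B1=F, B2=F, B3=S, B4=F, B5=F
the full pool covers 10 outcomes: B1=T, B1=F, B2=T, B2=F, B3=S, B3=E, B4=T, B4=F, B5=T, B5=F
no size-1 subset reaches all 10 outcomes (best union: 5/10)
no size-2 subset reaches all 10 outcomes (best union: 8/10)
no size-3 subset reaches all 10 outcomes (best union: 9/10)
size 4: inputs {1, 2, 3, 6} cover all 10 outcomes, and no lexicographically smaller subset of this size does
Answer: 1, 2, 3, 6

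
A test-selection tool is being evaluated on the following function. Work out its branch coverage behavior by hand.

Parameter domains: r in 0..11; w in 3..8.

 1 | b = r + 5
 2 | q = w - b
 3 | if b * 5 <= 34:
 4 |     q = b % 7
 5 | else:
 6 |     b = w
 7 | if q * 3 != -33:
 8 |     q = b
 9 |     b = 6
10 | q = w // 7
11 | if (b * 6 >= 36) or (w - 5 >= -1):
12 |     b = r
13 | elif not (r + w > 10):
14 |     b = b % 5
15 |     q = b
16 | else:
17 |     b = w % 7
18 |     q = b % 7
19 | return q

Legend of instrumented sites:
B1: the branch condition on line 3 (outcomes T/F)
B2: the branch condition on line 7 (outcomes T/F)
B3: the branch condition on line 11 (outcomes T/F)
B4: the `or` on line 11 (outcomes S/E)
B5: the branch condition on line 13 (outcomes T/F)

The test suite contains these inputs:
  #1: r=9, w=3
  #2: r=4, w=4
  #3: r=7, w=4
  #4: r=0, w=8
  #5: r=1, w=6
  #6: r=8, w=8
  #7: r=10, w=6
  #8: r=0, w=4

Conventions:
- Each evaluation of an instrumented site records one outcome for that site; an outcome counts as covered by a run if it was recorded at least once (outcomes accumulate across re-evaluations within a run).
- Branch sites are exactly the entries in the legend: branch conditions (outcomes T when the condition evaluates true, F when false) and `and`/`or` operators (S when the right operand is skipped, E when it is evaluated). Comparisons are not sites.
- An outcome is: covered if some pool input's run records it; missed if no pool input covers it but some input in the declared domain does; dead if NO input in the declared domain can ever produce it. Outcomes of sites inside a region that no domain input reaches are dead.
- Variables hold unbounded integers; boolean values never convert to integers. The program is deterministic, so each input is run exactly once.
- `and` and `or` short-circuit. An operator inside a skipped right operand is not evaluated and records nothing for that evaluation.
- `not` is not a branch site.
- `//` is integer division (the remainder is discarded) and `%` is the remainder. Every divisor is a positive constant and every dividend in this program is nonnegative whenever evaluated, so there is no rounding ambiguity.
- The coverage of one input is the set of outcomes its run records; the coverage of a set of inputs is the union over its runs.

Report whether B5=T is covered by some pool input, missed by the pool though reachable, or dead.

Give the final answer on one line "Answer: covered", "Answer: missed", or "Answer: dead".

no pool input records B5=T
checking all 72 inputs in the declared domain: B5=T is never recorded -> dead

Answer: dead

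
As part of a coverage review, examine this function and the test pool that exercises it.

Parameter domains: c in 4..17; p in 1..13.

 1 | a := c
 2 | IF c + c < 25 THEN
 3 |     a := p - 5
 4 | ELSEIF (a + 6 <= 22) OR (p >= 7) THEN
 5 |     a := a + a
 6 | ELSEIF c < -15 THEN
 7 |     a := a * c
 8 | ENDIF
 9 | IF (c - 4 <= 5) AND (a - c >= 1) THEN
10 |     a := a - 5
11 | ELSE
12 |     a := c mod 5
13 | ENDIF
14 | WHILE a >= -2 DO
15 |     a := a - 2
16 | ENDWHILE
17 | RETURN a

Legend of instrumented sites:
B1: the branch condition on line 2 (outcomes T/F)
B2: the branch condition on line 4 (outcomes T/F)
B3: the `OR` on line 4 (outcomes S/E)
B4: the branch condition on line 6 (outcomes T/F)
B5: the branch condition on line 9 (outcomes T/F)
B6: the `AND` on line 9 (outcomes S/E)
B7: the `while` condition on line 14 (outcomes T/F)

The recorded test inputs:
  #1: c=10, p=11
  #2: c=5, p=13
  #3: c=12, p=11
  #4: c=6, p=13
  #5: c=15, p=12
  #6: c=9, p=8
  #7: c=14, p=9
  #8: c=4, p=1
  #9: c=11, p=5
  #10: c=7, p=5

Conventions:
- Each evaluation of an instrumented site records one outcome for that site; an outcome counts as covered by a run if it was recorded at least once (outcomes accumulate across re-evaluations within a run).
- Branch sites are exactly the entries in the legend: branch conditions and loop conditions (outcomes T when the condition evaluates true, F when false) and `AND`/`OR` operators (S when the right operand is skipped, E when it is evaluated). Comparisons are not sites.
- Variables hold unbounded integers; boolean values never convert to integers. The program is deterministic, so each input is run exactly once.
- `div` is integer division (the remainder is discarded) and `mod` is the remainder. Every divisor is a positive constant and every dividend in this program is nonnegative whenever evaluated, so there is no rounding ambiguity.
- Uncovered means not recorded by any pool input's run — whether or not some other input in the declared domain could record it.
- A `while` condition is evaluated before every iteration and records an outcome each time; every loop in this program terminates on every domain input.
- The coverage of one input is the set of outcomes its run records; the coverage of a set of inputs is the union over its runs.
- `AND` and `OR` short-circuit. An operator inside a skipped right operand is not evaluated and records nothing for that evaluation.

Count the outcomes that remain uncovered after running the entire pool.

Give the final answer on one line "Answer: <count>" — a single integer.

test 1 (c=10, p=11) hits B1=T, B5=F, B6=S, B7=T, B7=F
test 2 (c=5, p=13) hits B1=T, B5=T, B6=E, B7=T, B7=F
test 3 (c=12, p=11) hits B1=T, B5=F, B6=S, B7=T, B7=F
test 4 (c=6, p=13) hits B1=T, B5=T, B6=E, B7=T, B7=F
test 5 (c=15, p=12) hits B1=F, B2=T, B3=S, B5=F, B6=S, B7=T, B7=F
test 6 (c=9, p=8) hits B1=T, B5=F, B6=E, B7=T, B7=F
test 7 (c=14, p=9) hits B1=F, B2=T, B3=S, B5=F, B6=S, B7=T, B7=F
test 8 (c=4, p=1) hits B1=T, B5=F, B6=E, B7=T, B7=F
test 9 (c=11, p=5) hits B1=T, B5=F, B6=S, B7=T, B7=F
test 10 (c=7, p=5) hits B1=T, B5=F, B6=E, B7=T, B7=F
union over the pool: B1=T, B1=F, B2=T, B3=S, B5=T, B5=F, B6=S, B6=E, B7=T, B7=F
uncovered (4 of 14): B2=F, B3=E, B4=T, B4=F

Answer: 4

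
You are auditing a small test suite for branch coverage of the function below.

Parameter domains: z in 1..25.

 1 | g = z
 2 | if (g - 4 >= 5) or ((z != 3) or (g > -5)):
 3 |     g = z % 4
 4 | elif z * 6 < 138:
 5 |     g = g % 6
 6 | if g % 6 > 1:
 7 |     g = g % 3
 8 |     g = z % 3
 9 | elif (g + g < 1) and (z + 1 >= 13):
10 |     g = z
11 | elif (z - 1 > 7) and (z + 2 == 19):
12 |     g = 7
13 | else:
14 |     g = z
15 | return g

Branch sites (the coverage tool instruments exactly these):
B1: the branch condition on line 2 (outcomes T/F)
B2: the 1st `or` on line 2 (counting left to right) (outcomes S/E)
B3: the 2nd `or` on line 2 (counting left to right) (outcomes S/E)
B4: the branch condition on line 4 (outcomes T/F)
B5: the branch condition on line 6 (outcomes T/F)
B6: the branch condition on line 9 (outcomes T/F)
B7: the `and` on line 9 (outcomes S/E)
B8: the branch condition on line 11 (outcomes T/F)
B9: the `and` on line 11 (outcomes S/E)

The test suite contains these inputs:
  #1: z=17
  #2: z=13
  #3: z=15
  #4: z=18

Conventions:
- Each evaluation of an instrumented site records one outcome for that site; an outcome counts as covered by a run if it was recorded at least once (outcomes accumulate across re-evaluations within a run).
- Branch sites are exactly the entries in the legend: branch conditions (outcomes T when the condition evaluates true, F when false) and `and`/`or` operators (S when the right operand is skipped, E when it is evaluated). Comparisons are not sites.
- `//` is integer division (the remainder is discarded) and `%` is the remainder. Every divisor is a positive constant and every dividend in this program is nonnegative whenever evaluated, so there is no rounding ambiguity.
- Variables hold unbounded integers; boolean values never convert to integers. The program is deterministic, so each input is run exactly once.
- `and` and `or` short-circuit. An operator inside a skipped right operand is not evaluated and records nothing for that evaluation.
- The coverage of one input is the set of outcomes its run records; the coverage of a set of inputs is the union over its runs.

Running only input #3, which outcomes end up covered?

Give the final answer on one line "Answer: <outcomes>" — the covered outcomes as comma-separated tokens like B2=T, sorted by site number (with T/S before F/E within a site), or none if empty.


Event log for input #3 (z=15):
  B2->S, B1->T, B5->T
as a set, this run covers: B1=T, B2=S, B5=T
Answer: B1=T, B2=S, B5=T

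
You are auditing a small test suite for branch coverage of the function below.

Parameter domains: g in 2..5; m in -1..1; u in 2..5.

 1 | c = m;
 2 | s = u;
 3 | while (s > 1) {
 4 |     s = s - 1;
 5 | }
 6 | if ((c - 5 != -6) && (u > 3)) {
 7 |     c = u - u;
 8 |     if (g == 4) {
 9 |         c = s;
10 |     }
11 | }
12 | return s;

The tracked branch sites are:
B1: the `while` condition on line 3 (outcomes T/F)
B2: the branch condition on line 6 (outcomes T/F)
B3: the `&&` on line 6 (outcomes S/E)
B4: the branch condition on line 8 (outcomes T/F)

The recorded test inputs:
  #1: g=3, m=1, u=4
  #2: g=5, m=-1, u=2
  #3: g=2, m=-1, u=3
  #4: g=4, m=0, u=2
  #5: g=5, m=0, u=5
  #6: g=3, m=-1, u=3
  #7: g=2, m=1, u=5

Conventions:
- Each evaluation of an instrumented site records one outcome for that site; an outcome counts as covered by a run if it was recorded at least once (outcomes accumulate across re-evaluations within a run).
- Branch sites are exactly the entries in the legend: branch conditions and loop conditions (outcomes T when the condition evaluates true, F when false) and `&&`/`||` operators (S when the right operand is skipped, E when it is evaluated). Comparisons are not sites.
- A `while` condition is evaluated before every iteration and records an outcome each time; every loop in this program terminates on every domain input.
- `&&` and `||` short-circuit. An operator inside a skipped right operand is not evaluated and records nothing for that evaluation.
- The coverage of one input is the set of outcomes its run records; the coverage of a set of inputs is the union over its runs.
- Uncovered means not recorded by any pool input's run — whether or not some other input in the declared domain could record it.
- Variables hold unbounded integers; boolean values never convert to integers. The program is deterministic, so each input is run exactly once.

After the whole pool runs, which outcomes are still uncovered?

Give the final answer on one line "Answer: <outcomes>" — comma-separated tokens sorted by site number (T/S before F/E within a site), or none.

#1 (g=3, m=1, u=4) -> B1->T, B1->T, B1->T, B1->F, B3->E, B2->T, B4->F; covered: B1=T, B1=F, B2=T, B3=E, B4=F
#2 (g=5, m=-1, u=2) -> B1->T, B1->F, B3->S, B2->F; covered: B1=T, B1=F, B2=F, B3=S
#3 (g=2, m=-1, u=3) -> B1->T, B1->T, B1->F, B3->S, B2->F; covered: B1=T, B1=F, B2=F, B3=S
#4 (g=4, m=0, u=2) -> B1->T, B1->F, B3->E, B2->F; covered: B1=T, B1=F, B2=F, B3=E
#5 (g=5, m=0, u=5) -> B1->T, B1->T, B1->T, B1->T, B1->F, B3->E, B2->T, B4->F; covered: B1=T, B1=F, B2=T, B3=E, B4=F
#6 (g=3, m=-1, u=3) -> B1->T, B1->T, B1->F, B3->S, B2->F; covered: B1=T, B1=F, B2=F, B3=S
#7 (g=2, m=1, u=5) -> B1->T, B1->T, B1->T, B1->T, B1->F, B3->E, B2->T, B4->F; covered: B1=T, B1=F, B2=T, B3=E, B4=F
union over the pool: B1=T, B1=F, B2=T, B2=F, B3=S, B3=E, B4=F
uncovered (1 of 8): B4=T

Answer: B4=T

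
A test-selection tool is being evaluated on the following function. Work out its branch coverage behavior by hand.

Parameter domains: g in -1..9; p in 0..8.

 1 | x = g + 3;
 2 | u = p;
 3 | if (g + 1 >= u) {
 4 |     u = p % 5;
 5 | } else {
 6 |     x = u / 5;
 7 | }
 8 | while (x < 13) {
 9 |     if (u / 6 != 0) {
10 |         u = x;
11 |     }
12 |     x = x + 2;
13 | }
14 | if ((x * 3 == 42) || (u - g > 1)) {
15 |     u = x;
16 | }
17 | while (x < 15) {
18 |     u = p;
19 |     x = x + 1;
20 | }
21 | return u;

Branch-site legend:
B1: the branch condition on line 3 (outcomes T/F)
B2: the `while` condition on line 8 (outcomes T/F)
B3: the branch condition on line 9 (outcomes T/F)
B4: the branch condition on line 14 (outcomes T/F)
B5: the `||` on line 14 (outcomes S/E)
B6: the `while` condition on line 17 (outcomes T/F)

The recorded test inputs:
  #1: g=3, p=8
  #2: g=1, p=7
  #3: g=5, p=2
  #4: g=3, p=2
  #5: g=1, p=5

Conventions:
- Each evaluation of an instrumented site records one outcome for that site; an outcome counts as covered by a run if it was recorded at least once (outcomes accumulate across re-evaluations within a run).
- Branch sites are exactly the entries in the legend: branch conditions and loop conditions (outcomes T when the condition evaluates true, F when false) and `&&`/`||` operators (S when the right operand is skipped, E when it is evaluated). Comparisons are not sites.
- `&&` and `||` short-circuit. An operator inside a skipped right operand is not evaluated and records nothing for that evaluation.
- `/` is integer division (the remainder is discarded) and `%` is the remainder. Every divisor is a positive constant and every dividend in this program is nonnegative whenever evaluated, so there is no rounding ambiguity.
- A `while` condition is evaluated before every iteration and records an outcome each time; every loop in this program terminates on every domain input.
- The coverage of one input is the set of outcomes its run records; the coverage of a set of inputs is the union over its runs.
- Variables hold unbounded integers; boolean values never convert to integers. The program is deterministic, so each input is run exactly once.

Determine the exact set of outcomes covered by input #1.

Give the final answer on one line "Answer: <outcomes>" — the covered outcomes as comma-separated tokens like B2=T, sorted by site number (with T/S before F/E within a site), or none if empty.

Running input #1 (g=3, p=8), event by event:
  B1->F, B2->T, B3->T, B2->T, B3->F, B2->T, B3->F, B2->T, B3->F, B2->T
  B3->F, B2->T, B3->F, B2->F, B5->E, B4->F, B6->T, B6->T, B6->F
distinct outcomes covered: B1=F, B2=T, B2=F, B3=T, B3=F, B4=F, B5=E, B6=T, B6=F

Answer: B1=F, B2=T, B2=F, B3=T, B3=F, B4=F, B5=E, B6=T, B6=F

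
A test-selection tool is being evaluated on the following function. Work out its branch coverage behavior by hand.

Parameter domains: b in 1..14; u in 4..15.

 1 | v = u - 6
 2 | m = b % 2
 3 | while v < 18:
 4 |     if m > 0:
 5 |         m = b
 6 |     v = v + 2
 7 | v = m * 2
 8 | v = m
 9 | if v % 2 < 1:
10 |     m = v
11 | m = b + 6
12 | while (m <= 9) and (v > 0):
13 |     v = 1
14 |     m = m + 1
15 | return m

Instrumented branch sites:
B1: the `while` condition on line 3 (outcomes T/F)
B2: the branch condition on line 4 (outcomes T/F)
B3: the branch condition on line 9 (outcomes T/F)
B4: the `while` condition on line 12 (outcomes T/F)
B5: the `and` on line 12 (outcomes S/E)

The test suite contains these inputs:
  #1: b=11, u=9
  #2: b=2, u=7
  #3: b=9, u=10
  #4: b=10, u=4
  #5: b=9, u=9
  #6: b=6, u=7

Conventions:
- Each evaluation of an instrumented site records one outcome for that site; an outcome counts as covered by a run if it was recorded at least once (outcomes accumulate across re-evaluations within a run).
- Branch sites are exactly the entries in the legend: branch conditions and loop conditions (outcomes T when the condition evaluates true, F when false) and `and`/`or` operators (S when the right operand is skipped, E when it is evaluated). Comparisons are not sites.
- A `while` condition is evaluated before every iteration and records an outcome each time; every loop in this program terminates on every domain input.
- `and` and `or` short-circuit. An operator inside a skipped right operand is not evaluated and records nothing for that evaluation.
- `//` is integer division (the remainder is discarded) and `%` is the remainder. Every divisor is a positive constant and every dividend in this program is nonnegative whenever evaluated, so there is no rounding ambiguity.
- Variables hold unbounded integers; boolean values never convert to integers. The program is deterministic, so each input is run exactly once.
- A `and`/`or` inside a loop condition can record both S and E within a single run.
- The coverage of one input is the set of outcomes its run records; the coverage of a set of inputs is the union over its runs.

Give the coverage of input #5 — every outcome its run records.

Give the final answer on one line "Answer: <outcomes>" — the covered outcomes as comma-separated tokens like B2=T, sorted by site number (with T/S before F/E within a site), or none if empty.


Running input #5 (b=9, u=9), event by event:
  B1->T, B2->T, B1->T, B2->T, B1->T, B2->T, B1->T, B2->T, B1->T, B2->T
  B1->T, B2->T, B1->T, B2->T, B1->T, B2->T, B1->F, B3->F, B5->S, B4->F
distinct outcomes covered: B1=T, B1=F, B2=T, B3=F, B4=F, B5=S
Answer: B1=T, B1=F, B2=T, B3=F, B4=F, B5=S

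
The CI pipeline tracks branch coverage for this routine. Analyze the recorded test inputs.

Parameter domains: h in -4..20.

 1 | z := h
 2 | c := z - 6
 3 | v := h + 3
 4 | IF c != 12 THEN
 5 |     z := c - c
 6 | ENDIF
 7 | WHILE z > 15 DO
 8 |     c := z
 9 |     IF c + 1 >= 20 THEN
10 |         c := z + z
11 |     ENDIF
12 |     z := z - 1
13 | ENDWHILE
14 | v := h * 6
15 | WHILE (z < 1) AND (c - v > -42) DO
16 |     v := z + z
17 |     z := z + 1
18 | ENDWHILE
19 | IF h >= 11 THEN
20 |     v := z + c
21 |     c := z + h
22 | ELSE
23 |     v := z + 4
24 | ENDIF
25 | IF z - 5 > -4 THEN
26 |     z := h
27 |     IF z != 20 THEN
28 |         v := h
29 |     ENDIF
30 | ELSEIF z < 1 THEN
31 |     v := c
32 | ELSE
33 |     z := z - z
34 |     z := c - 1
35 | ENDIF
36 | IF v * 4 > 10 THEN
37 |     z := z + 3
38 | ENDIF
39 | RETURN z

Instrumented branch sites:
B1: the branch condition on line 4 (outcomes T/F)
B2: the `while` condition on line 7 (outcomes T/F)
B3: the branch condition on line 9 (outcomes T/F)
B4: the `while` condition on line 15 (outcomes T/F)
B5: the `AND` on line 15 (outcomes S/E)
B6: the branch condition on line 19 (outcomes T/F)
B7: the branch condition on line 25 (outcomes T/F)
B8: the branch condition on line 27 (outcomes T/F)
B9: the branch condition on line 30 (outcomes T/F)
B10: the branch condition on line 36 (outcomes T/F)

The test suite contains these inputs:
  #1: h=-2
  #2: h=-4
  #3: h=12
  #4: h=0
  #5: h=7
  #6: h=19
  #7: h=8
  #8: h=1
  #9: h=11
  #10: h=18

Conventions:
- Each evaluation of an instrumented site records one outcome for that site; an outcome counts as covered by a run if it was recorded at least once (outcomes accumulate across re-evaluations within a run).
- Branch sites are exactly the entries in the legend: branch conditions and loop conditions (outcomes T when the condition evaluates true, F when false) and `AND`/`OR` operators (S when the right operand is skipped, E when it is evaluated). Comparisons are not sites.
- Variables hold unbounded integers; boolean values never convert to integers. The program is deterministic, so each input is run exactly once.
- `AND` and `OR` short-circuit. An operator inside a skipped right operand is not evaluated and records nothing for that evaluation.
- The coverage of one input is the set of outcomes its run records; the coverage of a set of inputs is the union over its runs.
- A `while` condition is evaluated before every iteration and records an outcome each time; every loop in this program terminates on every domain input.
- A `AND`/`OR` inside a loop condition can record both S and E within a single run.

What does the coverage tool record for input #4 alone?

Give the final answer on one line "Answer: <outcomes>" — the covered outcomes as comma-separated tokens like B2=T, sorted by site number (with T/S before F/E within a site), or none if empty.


Tracing the run of input #4 (h=0):
  B1->T, B2->F, B5->E, B4->T, B5->S, B4->F, B6->F, B7->F, B9->F, B10->T
as a set, this run covers: B1=T, B2=F, B4=T, B4=F, B5=S, B5=E, B6=F, B7=F, B9=F, B10=T
Answer: B1=T, B2=F, B4=T, B4=F, B5=S, B5=E, B6=F, B7=F, B9=F, B10=T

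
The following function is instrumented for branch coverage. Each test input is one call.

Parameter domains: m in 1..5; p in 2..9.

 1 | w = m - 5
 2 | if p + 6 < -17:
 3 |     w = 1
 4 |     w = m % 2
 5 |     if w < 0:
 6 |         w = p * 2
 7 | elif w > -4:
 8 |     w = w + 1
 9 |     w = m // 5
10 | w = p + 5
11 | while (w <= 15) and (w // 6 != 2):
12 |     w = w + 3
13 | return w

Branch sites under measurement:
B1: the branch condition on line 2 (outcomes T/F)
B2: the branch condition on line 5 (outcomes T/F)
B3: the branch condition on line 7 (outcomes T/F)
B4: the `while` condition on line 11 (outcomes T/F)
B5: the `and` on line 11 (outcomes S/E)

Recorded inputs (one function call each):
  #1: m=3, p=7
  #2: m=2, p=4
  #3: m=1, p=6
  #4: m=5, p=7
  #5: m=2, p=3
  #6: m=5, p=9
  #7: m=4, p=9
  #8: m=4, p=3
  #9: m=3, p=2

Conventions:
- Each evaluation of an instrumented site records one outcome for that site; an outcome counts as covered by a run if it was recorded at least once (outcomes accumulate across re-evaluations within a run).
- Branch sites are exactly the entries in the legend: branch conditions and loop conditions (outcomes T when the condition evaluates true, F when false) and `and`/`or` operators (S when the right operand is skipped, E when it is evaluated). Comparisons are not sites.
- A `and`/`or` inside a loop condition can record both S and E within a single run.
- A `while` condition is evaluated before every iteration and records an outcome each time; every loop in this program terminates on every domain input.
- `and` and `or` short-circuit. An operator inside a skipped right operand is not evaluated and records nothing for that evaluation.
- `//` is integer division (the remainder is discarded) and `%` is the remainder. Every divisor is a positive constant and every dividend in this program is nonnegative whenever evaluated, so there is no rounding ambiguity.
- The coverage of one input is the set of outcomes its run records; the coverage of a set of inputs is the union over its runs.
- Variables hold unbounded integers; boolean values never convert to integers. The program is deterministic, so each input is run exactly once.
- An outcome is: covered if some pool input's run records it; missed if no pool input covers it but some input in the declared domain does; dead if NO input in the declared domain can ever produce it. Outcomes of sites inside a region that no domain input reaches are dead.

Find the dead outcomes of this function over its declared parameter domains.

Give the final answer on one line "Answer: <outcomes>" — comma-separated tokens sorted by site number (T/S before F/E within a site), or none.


running all 40 domain inputs and tallying outcomes:
  B1=T: zero occurrences over every domain input -> dead
  B2=T: zero occurrences over every domain input -> dead
  B2=F: zero occurrences over every domain input -> dead
  B5=S: zero occurrences over every domain input -> dead
  reachable outcomes have witnesses, e.g. B1=F (e.g. m=1, p=2), B3=T (e.g. m=2, p=2), B3=F (e.g. m=1, p=2), B4=T (e.g. m=1, p=2)
Answer: B1=T, B2=T, B2=F, B5=S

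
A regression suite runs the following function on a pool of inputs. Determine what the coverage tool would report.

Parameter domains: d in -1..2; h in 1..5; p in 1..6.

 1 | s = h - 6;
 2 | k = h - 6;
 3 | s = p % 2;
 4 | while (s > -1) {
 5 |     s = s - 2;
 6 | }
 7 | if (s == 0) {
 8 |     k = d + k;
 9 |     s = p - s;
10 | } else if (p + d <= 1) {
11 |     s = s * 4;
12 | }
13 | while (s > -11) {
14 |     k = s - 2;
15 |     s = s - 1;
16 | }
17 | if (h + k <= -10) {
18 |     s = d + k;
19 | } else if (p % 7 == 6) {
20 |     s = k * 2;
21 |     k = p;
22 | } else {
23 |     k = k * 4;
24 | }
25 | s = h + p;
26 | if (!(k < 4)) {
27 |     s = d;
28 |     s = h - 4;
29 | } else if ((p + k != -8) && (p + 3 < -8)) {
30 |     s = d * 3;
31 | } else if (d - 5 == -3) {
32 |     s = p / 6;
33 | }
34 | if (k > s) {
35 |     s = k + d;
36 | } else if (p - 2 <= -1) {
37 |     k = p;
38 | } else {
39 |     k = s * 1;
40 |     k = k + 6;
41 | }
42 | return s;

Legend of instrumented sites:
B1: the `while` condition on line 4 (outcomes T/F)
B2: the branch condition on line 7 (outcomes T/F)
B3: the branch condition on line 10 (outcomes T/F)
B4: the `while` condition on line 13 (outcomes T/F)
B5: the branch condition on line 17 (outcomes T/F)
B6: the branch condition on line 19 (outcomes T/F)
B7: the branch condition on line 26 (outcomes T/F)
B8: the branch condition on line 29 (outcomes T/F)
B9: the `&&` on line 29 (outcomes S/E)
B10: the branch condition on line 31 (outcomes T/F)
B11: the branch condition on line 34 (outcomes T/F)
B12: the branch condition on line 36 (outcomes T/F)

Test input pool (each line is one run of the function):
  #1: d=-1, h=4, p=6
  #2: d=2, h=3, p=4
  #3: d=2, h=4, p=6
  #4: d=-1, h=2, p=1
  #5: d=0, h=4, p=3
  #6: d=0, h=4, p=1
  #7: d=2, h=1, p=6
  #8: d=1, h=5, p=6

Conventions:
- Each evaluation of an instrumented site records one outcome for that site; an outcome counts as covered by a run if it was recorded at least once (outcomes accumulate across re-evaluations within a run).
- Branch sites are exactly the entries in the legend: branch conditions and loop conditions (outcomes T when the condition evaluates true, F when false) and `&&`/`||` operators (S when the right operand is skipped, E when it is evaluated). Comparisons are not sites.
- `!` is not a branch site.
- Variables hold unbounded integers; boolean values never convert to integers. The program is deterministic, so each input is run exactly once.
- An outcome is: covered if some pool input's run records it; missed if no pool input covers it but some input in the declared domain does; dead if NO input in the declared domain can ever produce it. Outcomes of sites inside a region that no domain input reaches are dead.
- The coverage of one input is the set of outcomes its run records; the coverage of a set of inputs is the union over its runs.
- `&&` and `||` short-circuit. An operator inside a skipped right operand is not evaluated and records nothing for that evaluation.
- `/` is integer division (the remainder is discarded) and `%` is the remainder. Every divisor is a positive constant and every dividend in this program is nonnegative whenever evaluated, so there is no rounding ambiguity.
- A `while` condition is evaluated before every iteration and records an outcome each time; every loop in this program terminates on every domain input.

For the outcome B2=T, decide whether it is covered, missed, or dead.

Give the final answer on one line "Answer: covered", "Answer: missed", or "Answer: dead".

no pool input records B2=T
checking all 120 inputs in the declared domain: B2=T is never recorded -> dead

Answer: dead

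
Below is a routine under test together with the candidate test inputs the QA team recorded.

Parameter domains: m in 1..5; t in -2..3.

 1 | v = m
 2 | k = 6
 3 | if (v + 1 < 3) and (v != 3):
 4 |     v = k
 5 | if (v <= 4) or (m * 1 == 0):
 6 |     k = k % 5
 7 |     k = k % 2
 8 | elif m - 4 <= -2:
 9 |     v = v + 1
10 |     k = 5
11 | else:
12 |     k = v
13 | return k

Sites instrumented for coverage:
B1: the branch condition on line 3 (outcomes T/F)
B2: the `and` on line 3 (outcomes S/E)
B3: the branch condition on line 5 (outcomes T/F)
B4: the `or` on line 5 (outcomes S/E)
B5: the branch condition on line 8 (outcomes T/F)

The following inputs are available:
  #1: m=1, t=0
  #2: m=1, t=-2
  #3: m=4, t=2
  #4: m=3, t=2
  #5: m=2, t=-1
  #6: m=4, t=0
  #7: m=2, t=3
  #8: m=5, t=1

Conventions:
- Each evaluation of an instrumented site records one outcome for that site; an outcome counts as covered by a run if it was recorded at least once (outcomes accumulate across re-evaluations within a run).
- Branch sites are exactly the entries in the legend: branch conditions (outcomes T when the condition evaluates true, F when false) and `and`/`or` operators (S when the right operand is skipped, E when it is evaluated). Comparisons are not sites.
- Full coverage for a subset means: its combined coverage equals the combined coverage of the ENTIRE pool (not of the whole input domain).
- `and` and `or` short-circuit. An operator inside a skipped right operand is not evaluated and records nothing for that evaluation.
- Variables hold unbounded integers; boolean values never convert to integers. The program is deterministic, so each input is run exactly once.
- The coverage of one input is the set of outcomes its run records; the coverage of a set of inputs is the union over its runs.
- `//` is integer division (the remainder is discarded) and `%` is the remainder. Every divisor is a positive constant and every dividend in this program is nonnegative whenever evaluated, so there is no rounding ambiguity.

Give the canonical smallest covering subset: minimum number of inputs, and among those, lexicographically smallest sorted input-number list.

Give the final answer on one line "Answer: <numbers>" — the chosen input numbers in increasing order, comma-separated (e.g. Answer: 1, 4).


#1 (m=1, t=0) -> covered: B1=T, B2=E, B3=F, B4=E, B5=T
#2 (m=1, t=-2) -> covered: B1=T, B2=E, B3=F, B4=E, B5=T
#3 (m=4, t=2) -> covered: B1=F, B2=S, B3=T, B4=S
#4 (m=3, t=2) -> covered: B1=F, B2=S, B3=T, B4=S
#5 (m=2, t=-1) -> covered: B1=F, B2=S, B3=T, B4=S
#6 (m=4, t=0) -> covered: B1=F, B2=S, B3=T, B4=S
#7 (m=2, t=3) -> covered: B1=F, B2=S, B3=T, B4=S
#8 (m=5, t=1) -> covered: B1=F, B2=S, B3=F, B4=E, B5=F
the full pool covers 10 outcomes: B1=T, B1=F, B2=S, B2=E, B3=T, B3=F, B4=S, B4=E, B5=T, B5=F
no size-1 subset reaches all 10 outcomes (best union: 5/10)
no size-2 subset reaches all 10 outcomes (best union: 9/10)
the canonical winner is {1, 3, 8}: size 3, full 10-outcome coverage, earliest index list among size-3 covers
Answer: 1, 3, 8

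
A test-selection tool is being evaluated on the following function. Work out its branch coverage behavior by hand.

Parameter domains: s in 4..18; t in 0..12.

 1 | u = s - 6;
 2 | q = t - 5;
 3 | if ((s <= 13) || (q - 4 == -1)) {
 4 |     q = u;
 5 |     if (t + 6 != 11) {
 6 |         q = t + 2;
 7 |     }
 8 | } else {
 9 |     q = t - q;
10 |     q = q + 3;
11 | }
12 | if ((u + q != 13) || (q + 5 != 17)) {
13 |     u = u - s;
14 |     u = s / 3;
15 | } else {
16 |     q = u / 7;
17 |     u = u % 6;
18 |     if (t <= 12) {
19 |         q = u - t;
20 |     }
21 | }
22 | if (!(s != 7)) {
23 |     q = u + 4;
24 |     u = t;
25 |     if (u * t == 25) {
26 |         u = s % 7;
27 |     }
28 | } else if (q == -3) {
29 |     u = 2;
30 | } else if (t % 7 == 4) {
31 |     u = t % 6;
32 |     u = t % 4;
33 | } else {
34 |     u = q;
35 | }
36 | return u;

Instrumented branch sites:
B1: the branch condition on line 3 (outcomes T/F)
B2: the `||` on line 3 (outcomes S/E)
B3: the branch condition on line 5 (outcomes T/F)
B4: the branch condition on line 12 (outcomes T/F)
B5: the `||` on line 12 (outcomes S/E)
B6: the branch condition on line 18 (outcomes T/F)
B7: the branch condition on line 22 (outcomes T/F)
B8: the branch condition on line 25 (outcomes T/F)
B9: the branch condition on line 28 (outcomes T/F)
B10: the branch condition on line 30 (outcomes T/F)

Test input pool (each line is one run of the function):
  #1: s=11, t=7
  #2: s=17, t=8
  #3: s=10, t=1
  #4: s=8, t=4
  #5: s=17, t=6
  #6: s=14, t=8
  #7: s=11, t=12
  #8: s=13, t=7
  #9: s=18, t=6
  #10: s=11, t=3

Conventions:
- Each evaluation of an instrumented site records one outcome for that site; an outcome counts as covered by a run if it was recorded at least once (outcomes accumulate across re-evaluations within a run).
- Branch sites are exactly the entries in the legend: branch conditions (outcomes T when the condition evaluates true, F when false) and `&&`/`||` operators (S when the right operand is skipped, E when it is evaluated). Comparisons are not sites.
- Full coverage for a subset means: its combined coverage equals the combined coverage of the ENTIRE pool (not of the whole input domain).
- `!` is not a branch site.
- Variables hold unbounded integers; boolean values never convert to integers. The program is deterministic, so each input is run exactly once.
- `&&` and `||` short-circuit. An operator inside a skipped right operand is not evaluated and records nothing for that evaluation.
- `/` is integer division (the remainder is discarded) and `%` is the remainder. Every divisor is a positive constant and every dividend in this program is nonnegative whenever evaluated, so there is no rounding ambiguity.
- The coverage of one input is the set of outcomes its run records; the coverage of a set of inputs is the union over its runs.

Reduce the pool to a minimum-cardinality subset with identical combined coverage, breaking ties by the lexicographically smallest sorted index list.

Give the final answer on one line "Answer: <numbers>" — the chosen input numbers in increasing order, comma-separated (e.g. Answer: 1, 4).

run #1 (s=11, t=7) runs B2->S, B1->T, B3->T, B5->S, B4->T, B7->F, B9->F, B10->F; records B1=T, B2=S, B3=T, B4=T, B5=S, B7=F, B9=F, B10=F
run #2 (s=17, t=8) runs B2->E, B1->T, B3->T, B5->S, B4->T, B7->F, B9->F, B10->F; records B1=T, B2=E, B3=T, B4=T, B5=S, B7=F, B9=F, B10=F
run #3 (s=10, t=1) runs B2->S, B1->T, B3->T, B5->S, B4->T, B7->F, B9->F, B10->F; records B1=T, B2=S, B3=T, B4=T, B5=S, B7=F, B9=F, B10=F
run #4 (s=8, t=4) runs B2->S, B1->T, B3->T, B5->S, B4->T, B7->F, B9->F, B10->T; records B1=T, B2=S, B3=T, B4=T, B5=S, B7=F, B9=F, B10=T
run #5 (s=17, t=6) runs B2->E, B1->F, B5->S, B4->T, B7->F, B9->F, B10->F; records B1=F, B2=E, B4=T, B5=S, B7=F, B9=F, B10=F
run #6 (s=14, t=8) runs B2->E, B1->T, B3->T, B5->S, B4->T, B7->F, B9->F, B10->F; records B1=T, B2=E, B3=T, B4=T, B5=S, B7=F, B9=F, B10=F
run #7 (s=11, t=12) runs B2->S, B1->T, B3->T, B5->S, B4->T, B7->F, B9->F, B10->F; records B1=T, B2=S, B3=T, B4=T, B5=S, B7=F, B9=F, B10=F
run #8 (s=13, t=7) runs B2->S, B1->T, B3->T, B5->S, B4->T, B7->F, B9->F, B10->F; records B1=T, B2=S, B3=T, B4=T, B5=S, B7=F, B9=F, B10=F
run #9 (s=18, t=6) runs B2->E, B1->F, B5->S, B4->T, B7->F, B9->F, B10->F; records B1=F, B2=E, B4=T, B5=S, B7=F, B9=F, B10=F
run #10 (s=11, t=3) runs B2->S, B1->T, B3->T, B5->S, B4->T, B7->F, B9->F, B10->F; records B1=T, B2=S, B3=T, B4=T, B5=S, B7=F, B9=F, B10=F
union over all inputs: B1=T, B1=F, B2=S, B2=E, B3=T, B4=T, B5=S, B7=F, B9=F, B10=T, B10=F (11 outcomes)
every size-1 subset falls short of the 11 outcomes (best: 8/11)
size 2: inputs {4, 5} cover all 11 outcomes, and no lexicographically smaller subset of this size does

Answer: 4, 5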